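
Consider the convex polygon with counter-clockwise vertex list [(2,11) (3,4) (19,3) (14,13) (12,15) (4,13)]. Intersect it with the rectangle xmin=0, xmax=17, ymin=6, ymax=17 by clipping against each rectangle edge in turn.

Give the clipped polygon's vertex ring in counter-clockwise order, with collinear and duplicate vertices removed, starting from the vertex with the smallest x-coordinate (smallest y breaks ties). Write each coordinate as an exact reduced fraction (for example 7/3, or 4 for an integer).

1. After x ≥ 0: [(2,11) (3,4) (19,3) (14,13) (12,15) (4,13)]
2. After x ≤ 17: [(2,11) (3,4) (17,25/8) (17,7) (14,13) (12,15) (4,13)]
3. After y ≥ 6: [(2,11) (19/7,6) (17,6) (17,7) (14,13) (12,15) (4,13)]
4. After y ≤ 17: [(2,11) (19/7,6) (17,6) (17,7) (14,13) (12,15) (4,13)]
5. Canonical ring: [(2,11) (19/7,6) (17,6) (17,7) (14,13) (12,15) (4,13)]

Clipped polygon: [(2,11) (19/7,6) (17,6) (17,7) (14,13) (12,15) (4,13)]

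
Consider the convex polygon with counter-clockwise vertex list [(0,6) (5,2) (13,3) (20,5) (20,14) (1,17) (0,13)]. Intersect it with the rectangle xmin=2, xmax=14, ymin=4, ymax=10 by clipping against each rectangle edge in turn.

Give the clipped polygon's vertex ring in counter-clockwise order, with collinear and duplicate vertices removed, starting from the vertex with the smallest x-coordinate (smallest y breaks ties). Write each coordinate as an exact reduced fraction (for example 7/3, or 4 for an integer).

Clipped polygon: [(2,22/5) (5/2,4) (14,4) (14,10) (2,10)]

1. After x ≥ 2: [(2,22/5) (5,2) (13,3) (20,5) (20,14) (2,320/19)]
2. After x ≤ 14: [(2,22/5) (5,2) (13,3) (14,23/7) (14,284/19) (2,320/19)]
3. After y ≥ 4: [(2,22/5) (5/2,4) (14,4) (14,284/19) (2,320/19)]
4. After y ≤ 10: [(2,10) (2,22/5) (5/2,4) (14,4) (14,10)]
5. Canonical ring: [(2,22/5) (5/2,4) (14,4) (14,10) (2,10)]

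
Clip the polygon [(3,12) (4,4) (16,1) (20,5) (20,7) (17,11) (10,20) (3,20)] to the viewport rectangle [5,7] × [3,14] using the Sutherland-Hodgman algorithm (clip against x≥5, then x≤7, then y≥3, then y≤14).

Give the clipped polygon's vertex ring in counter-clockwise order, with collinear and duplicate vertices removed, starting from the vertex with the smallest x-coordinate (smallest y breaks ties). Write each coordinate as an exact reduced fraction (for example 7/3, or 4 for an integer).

Clipped polygon: [(5,15/4) (7,13/4) (7,14) (5,14)]

1. After x ≥ 5: [(5,15/4) (16,1) (20,5) (20,7) (17,11) (10,20) (5,20)]
2. After x ≤ 7: [(5,15/4) (7,13/4) (7,20) (5,20)]
3. After y ≥ 3: [(5,15/4) (7,13/4) (7,20) (5,20)]
4. After y ≤ 14: [(5,14) (5,15/4) (7,13/4) (7,14)]
5. Canonical ring: [(5,15/4) (7,13/4) (7,14) (5,14)]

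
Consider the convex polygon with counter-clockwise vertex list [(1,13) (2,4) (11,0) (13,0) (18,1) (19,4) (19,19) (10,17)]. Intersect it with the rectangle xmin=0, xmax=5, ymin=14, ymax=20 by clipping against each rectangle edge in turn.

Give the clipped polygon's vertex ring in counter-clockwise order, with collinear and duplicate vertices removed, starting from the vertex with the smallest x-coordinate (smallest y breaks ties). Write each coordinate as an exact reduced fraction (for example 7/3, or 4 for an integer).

1. After x ≥ 0: [(1,13) (2,4) (11,0) (13,0) (18,1) (19,4) (19,19) (10,17)]
2. After x ≤ 5: [(5,133/9) (1,13) (2,4) (5,8/3)]
3. After y ≥ 14: [(5,14) (5,133/9) (13/4,14)]
4. After y ≤ 20: [(5,14) (5,133/9) (13/4,14)]
5. Canonical ring: [(13/4,14) (5,14) (5,133/9)]

Clipped polygon: [(13/4,14) (5,14) (5,133/9)]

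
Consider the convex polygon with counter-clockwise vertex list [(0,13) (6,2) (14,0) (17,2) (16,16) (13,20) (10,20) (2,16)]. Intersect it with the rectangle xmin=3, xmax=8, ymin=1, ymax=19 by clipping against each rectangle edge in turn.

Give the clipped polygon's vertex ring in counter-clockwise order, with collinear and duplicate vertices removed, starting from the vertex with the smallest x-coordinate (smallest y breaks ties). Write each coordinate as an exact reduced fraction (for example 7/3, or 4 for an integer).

1. After x ≥ 3: [(3,15/2) (6,2) (14,0) (17,2) (16,16) (13,20) (10,20) (3,33/2)]
2. After x ≤ 8: [(3,15/2) (6,2) (8,3/2) (8,19) (3,33/2)]
3. After y ≥ 1: [(3,15/2) (6,2) (8,3/2) (8,19) (3,33/2)]
4. After y ≤ 19: [(3,15/2) (6,2) (8,3/2) (8,19) (3,33/2)]
5. Canonical ring: [(3,15/2) (6,2) (8,3/2) (8,19) (3,33/2)]

Clipped polygon: [(3,15/2) (6,2) (8,3/2) (8,19) (3,33/2)]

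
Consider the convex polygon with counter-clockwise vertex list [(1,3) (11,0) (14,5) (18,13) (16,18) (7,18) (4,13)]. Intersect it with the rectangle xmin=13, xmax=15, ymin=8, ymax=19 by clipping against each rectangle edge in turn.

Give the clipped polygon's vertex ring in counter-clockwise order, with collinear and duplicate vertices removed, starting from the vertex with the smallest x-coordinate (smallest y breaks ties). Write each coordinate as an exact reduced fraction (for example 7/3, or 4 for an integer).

Clipped polygon: [(13,8) (15,8) (15,18) (13,18)]

1. After x ≥ 13: [(13,10/3) (14,5) (18,13) (16,18) (13,18)]
2. After x ≤ 15: [(13,10/3) (14,5) (15,7) (15,18) (13,18)]
3. After y ≥ 8: [(13,8) (15,8) (15,18) (13,18)]
4. After y ≤ 19: [(13,8) (15,8) (15,18) (13,18)]
5. Canonical ring: [(13,8) (15,8) (15,18) (13,18)]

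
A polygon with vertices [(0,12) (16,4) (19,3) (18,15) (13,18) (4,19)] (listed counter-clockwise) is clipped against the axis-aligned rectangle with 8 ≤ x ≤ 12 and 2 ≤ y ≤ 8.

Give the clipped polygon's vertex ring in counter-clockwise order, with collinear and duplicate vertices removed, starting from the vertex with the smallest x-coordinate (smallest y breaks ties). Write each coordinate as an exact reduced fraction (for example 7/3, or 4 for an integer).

1. After x ≥ 8: [(8,8) (16,4) (19,3) (18,15) (13,18) (8,167/9)]
2. After x ≤ 12: [(8,8) (12,6) (12,163/9) (8,167/9)]
3. After y ≥ 2: [(8,8) (12,6) (12,163/9) (8,167/9)]
4. After y ≤ 8: [(8,8) (8,8) (12,6) (12,8)]
5. Canonical ring: [(8,8) (12,6) (12,8)]

Clipped polygon: [(8,8) (12,6) (12,8)]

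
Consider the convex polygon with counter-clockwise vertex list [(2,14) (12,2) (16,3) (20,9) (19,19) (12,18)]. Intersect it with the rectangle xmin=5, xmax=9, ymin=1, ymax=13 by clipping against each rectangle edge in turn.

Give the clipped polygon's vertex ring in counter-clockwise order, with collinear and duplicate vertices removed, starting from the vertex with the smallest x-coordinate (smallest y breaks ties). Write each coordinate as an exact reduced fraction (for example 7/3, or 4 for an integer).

Clipped polygon: [(5,52/5) (9,28/5) (9,13) (5,13)]

1. After x ≥ 5: [(5,76/5) (5,52/5) (12,2) (16,3) (20,9) (19,19) (12,18)]
2. After x ≤ 9: [(9,84/5) (5,76/5) (5,52/5) (9,28/5)]
3. After y ≥ 1: [(9,84/5) (5,76/5) (5,52/5) (9,28/5)]
4. After y ≤ 13: [(9,13) (5,13) (5,52/5) (9,28/5)]
5. Canonical ring: [(5,52/5) (9,28/5) (9,13) (5,13)]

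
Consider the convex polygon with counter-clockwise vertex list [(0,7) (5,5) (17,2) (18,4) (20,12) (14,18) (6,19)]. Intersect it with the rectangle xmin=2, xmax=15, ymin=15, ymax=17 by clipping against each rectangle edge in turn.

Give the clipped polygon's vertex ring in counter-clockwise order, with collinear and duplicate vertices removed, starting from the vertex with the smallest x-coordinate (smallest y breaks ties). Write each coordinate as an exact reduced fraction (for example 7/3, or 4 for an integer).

1. After x ≥ 2: [(2,11) (2,31/5) (5,5) (17,2) (18,4) (20,12) (14,18) (6,19)]
2. After x ≤ 15: [(2,11) (2,31/5) (5,5) (15,5/2) (15,17) (14,18) (6,19)]
3. After y ≥ 15: [(4,15) (15,15) (15,17) (14,18) (6,19)]
4. After y ≤ 17: [(5,17) (4,15) (15,15) (15,17) (15,17)]
5. Canonical ring: [(4,15) (15,15) (15,17) (5,17)]

Clipped polygon: [(4,15) (15,15) (15,17) (5,17)]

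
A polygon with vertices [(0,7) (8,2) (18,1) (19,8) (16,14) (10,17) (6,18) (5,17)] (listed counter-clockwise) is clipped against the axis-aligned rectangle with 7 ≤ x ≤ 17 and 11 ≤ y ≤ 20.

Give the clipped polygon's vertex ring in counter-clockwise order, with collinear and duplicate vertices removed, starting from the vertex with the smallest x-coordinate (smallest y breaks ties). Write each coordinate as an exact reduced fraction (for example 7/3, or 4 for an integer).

1. After x ≥ 7: [(7,21/8) (8,2) (18,1) (19,8) (16,14) (10,17) (7,71/4)]
2. After x ≤ 17: [(7,21/8) (8,2) (17,11/10) (17,12) (16,14) (10,17) (7,71/4)]
3. After y ≥ 11: [(7,11) (17,11) (17,12) (16,14) (10,17) (7,71/4)]
4. After y ≤ 20: [(7,11) (17,11) (17,12) (16,14) (10,17) (7,71/4)]
5. Canonical ring: [(7,11) (17,11) (17,12) (16,14) (10,17) (7,71/4)]

Clipped polygon: [(7,11) (17,11) (17,12) (16,14) (10,17) (7,71/4)]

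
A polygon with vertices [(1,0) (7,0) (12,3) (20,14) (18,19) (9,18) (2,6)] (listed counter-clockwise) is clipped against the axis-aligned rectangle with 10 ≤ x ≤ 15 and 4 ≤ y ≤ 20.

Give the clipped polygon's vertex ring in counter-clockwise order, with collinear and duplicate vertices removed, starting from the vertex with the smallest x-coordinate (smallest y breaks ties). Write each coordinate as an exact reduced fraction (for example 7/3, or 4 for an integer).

1. After x ≥ 10: [(10,9/5) (12,3) (20,14) (18,19) (10,163/9)]
2. After x ≤ 15: [(10,9/5) (12,3) (15,57/8) (15,56/3) (10,163/9)]
3. After y ≥ 4: [(10,4) (140/11,4) (15,57/8) (15,56/3) (10,163/9)]
4. After y ≤ 20: [(10,4) (140/11,4) (15,57/8) (15,56/3) (10,163/9)]
5. Canonical ring: [(10,4) (140/11,4) (15,57/8) (15,56/3) (10,163/9)]

Clipped polygon: [(10,4) (140/11,4) (15,57/8) (15,56/3) (10,163/9)]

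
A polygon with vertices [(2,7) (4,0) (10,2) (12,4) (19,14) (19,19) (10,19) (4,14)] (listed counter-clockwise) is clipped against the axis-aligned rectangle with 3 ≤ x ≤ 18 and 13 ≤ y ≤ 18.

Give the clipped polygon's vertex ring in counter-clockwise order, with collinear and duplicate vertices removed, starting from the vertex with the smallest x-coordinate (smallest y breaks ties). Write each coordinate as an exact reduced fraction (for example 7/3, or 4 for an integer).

Clipped polygon: [(26/7,13) (18,13) (18,18) (44/5,18) (4,14)]

1. After x ≥ 3: [(3,21/2) (3,7/2) (4,0) (10,2) (12,4) (19,14) (19,19) (10,19) (4,14)]
2. After x ≤ 18: [(3,21/2) (3,7/2) (4,0) (10,2) (12,4) (18,88/7) (18,19) (10,19) (4,14)]
3. After y ≥ 13: [(26/7,13) (18,13) (18,19) (10,19) (4,14)]
4. After y ≤ 18: [(26/7,13) (18,13) (18,18) (44/5,18) (4,14)]
5. Canonical ring: [(26/7,13) (18,13) (18,18) (44/5,18) (4,14)]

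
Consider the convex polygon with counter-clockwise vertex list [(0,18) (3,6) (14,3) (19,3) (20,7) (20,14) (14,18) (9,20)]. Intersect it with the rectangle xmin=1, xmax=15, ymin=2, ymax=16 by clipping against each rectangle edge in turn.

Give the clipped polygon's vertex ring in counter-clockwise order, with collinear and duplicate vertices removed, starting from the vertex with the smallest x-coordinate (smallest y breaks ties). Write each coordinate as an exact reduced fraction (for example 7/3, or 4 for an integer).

Clipped polygon: [(1,14) (3,6) (14,3) (15,3) (15,16) (1,16)]

1. After x ≥ 1: [(1,164/9) (1,14) (3,6) (14,3) (19,3) (20,7) (20,14) (14,18) (9,20)]
2. After x ≤ 15: [(1,164/9) (1,14) (3,6) (14,3) (15,3) (15,52/3) (14,18) (9,20)]
3. After y ≥ 2: [(1,164/9) (1,14) (3,6) (14,3) (15,3) (15,52/3) (14,18) (9,20)]
4. After y ≤ 16: [(1,16) (1,14) (3,6) (14,3) (15,3) (15,16)]
5. Canonical ring: [(1,14) (3,6) (14,3) (15,3) (15,16) (1,16)]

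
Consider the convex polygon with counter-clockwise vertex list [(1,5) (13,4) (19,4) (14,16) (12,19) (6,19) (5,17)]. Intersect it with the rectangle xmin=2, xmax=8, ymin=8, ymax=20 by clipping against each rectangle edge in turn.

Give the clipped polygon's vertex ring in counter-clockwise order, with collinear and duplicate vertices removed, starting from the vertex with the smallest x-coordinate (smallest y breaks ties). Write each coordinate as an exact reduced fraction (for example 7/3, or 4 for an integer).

1. After x ≥ 2: [(2,8) (2,59/12) (13,4) (19,4) (14,16) (12,19) (6,19) (5,17)]
2. After x ≤ 8: [(2,8) (2,59/12) (8,53/12) (8,19) (6,19) (5,17)]
3. After y ≥ 8: [(2,8) (2,8) (8,8) (8,19) (6,19) (5,17)]
4. After y ≤ 20: [(2,8) (2,8) (8,8) (8,19) (6,19) (5,17)]
5. Canonical ring: [(2,8) (8,8) (8,19) (6,19) (5,17)]

Clipped polygon: [(2,8) (8,8) (8,19) (6,19) (5,17)]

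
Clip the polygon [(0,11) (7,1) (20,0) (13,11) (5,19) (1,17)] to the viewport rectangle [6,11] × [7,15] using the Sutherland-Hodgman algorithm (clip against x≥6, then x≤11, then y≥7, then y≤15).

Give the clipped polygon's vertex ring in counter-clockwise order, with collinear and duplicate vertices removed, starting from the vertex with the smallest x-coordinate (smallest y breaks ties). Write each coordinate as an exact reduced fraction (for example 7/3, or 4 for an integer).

1. After x ≥ 6: [(6,17/7) (7,1) (20,0) (13,11) (6,18)]
2. After x ≤ 11: [(6,17/7) (7,1) (11,9/13) (11,13) (6,18)]
3. After y ≥ 7: [(6,7) (11,7) (11,13) (6,18)]
4. After y ≤ 15: [(6,15) (6,7) (11,7) (11,13) (9,15)]
5. Canonical ring: [(6,7) (11,7) (11,13) (9,15) (6,15)]

Clipped polygon: [(6,7) (11,7) (11,13) (9,15) (6,15)]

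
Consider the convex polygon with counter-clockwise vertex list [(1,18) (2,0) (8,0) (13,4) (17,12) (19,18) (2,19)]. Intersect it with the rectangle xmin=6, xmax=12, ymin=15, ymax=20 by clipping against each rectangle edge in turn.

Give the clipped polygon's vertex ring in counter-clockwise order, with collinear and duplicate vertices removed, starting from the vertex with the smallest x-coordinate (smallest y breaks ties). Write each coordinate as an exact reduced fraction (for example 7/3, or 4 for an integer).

1. After x ≥ 6: [(6,0) (8,0) (13,4) (17,12) (19,18) (6,319/17)]
2. After x ≤ 12: [(6,0) (8,0) (12,16/5) (12,313/17) (6,319/17)]
3. After y ≥ 15: [(6,15) (12,15) (12,313/17) (6,319/17)]
4. After y ≤ 20: [(6,15) (12,15) (12,313/17) (6,319/17)]
5. Canonical ring: [(6,15) (12,15) (12,313/17) (6,319/17)]

Clipped polygon: [(6,15) (12,15) (12,313/17) (6,319/17)]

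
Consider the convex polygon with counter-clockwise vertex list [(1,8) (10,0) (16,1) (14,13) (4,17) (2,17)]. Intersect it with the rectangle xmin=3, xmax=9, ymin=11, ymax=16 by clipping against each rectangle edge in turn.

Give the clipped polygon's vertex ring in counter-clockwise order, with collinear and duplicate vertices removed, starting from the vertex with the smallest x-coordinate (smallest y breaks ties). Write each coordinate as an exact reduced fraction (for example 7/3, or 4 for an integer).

1. After x ≥ 3: [(3,56/9) (10,0) (16,1) (14,13) (4,17) (3,17)]
2. After x ≤ 9: [(3,56/9) (9,8/9) (9,15) (4,17) (3,17)]
3. After y ≥ 11: [(3,11) (9,11) (9,15) (4,17) (3,17)]
4. After y ≤ 16: [(3,16) (3,11) (9,11) (9,15) (13/2,16)]
5. Canonical ring: [(3,11) (9,11) (9,15) (13/2,16) (3,16)]

Clipped polygon: [(3,11) (9,11) (9,15) (13/2,16) (3,16)]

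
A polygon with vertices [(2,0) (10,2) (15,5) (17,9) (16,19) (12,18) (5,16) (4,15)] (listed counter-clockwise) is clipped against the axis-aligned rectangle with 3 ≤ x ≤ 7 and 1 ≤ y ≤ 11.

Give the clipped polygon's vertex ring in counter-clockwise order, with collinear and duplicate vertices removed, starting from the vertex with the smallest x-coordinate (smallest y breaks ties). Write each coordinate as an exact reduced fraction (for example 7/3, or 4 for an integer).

Clipped polygon: [(3,1) (6,1) (7,5/4) (7,11) (52/15,11) (3,15/2)]

1. After x ≥ 3: [(3,15/2) (3,1/4) (10,2) (15,5) (17,9) (16,19) (12,18) (5,16) (4,15)]
2. After x ≤ 7: [(3,15/2) (3,1/4) (7,5/4) (7,116/7) (5,16) (4,15)]
3. After y ≥ 1: [(3,15/2) (3,1) (6,1) (7,5/4) (7,116/7) (5,16) (4,15)]
4. After y ≤ 11: [(52/15,11) (3,15/2) (3,1) (6,1) (7,5/4) (7,11)]
5. Canonical ring: [(3,1) (6,1) (7,5/4) (7,11) (52/15,11) (3,15/2)]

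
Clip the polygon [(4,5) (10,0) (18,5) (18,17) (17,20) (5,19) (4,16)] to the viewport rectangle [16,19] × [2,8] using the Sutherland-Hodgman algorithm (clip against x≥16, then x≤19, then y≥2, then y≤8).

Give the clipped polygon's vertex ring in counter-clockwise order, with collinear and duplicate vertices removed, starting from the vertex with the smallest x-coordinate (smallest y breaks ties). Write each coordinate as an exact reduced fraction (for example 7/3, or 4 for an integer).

Clipped polygon: [(16,15/4) (18,5) (18,8) (16,8)]

1. After x ≥ 16: [(16,15/4) (18,5) (18,17) (17,20) (16,239/12)]
2. After x ≤ 19: [(16,15/4) (18,5) (18,17) (17,20) (16,239/12)]
3. After y ≥ 2: [(16,15/4) (18,5) (18,17) (17,20) (16,239/12)]
4. After y ≤ 8: [(16,8) (16,15/4) (18,5) (18,8)]
5. Canonical ring: [(16,15/4) (18,5) (18,8) (16,8)]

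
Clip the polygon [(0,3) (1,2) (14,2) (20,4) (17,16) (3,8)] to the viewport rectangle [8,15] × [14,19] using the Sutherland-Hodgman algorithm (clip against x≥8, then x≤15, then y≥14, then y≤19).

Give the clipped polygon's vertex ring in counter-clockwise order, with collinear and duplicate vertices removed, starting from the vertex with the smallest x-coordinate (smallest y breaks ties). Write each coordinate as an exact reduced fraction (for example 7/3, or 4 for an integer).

1. After x ≥ 8: [(8,2) (14,2) (20,4) (17,16) (8,76/7)]
2. After x ≤ 15: [(8,2) (14,2) (15,7/3) (15,104/7) (8,76/7)]
3. After y ≥ 14: [(15,14) (15,104/7) (27/2,14)]
4. After y ≤ 19: [(15,14) (15,104/7) (27/2,14)]
5. Canonical ring: [(27/2,14) (15,14) (15,104/7)]

Clipped polygon: [(27/2,14) (15,14) (15,104/7)]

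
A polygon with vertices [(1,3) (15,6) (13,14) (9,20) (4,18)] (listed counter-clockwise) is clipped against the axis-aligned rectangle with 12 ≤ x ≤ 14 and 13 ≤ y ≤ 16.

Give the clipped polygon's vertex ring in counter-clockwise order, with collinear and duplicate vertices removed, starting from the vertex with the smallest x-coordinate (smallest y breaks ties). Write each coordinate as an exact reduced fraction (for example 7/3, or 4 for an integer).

Clipped polygon: [(12,13) (53/4,13) (13,14) (12,31/2)]

1. After x ≥ 12: [(12,75/14) (15,6) (13,14) (12,31/2)]
2. After x ≤ 14: [(12,75/14) (14,81/14) (14,10) (13,14) (12,31/2)]
3. After y ≥ 13: [(12,13) (53/4,13) (13,14) (12,31/2)]
4. After y ≤ 16: [(12,13) (53/4,13) (13,14) (12,31/2)]
5. Canonical ring: [(12,13) (53/4,13) (13,14) (12,31/2)]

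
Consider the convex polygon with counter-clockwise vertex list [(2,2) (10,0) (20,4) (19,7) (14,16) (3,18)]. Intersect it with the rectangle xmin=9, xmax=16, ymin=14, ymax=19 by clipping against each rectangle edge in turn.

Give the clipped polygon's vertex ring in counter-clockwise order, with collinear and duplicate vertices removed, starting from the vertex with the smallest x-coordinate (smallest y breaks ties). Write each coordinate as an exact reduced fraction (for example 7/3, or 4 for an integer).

Clipped polygon: [(9,14) (136/9,14) (14,16) (9,186/11)]

1. After x ≥ 9: [(9,1/4) (10,0) (20,4) (19,7) (14,16) (9,186/11)]
2. After x ≤ 16: [(9,1/4) (10,0) (16,12/5) (16,62/5) (14,16) (9,186/11)]
3. After y ≥ 14: [(9,14) (136/9,14) (14,16) (9,186/11)]
4. After y ≤ 19: [(9,14) (136/9,14) (14,16) (9,186/11)]
5. Canonical ring: [(9,14) (136/9,14) (14,16) (9,186/11)]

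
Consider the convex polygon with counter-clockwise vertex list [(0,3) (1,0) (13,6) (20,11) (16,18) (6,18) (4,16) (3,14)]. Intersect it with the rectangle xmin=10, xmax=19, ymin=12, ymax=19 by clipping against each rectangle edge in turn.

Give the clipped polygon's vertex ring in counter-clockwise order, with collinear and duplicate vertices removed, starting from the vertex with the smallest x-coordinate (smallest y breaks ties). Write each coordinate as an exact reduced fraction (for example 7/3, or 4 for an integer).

1. After x ≥ 10: [(10,9/2) (13,6) (20,11) (16,18) (10,18)]
2. After x ≤ 19: [(10,9/2) (13,6) (19,72/7) (19,51/4) (16,18) (10,18)]
3. After y ≥ 12: [(10,12) (19,12) (19,51/4) (16,18) (10,18)]
4. After y ≤ 19: [(10,12) (19,12) (19,51/4) (16,18) (10,18)]
5. Canonical ring: [(10,12) (19,12) (19,51/4) (16,18) (10,18)]

Clipped polygon: [(10,12) (19,12) (19,51/4) (16,18) (10,18)]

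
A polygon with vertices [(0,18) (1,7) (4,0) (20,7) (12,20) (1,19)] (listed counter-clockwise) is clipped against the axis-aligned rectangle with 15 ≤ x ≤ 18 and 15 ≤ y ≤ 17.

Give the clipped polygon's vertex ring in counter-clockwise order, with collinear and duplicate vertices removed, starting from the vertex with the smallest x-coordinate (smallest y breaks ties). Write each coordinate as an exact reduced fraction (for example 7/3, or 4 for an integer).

Clipped polygon: [(15,15) (196/13,15) (15,121/8)]

1. After x ≥ 15: [(15,77/16) (20,7) (15,121/8)]
2. After x ≤ 18: [(15,77/16) (18,49/8) (18,41/4) (15,121/8)]
3. After y ≥ 15: [(15,15) (196/13,15) (15,121/8)]
4. After y ≤ 17: [(15,15) (196/13,15) (15,121/8)]
5. Canonical ring: [(15,15) (196/13,15) (15,121/8)]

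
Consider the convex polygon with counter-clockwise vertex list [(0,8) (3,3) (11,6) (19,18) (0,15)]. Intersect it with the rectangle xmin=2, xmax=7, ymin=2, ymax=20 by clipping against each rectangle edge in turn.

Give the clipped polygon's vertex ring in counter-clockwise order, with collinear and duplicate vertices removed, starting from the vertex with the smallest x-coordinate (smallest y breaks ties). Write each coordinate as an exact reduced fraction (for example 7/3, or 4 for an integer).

1. After x ≥ 2: [(2,14/3) (3,3) (11,6) (19,18) (2,291/19)]
2. After x ≤ 7: [(2,14/3) (3,3) (7,9/2) (7,306/19) (2,291/19)]
3. After y ≥ 2: [(2,14/3) (3,3) (7,9/2) (7,306/19) (2,291/19)]
4. After y ≤ 20: [(2,14/3) (3,3) (7,9/2) (7,306/19) (2,291/19)]
5. Canonical ring: [(2,14/3) (3,3) (7,9/2) (7,306/19) (2,291/19)]

Clipped polygon: [(2,14/3) (3,3) (7,9/2) (7,306/19) (2,291/19)]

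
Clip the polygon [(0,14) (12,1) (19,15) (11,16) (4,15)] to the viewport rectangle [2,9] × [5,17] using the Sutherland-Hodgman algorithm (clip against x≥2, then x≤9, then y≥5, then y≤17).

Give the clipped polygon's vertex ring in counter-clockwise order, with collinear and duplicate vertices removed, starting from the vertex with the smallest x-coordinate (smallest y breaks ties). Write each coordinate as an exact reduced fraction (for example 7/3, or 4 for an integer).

Clipped polygon: [(2,71/6) (108/13,5) (9,5) (9,110/7) (4,15) (2,29/2)]

1. After x ≥ 2: [(2,29/2) (2,71/6) (12,1) (19,15) (11,16) (4,15)]
2. After x ≤ 9: [(2,29/2) (2,71/6) (9,17/4) (9,110/7) (4,15)]
3. After y ≥ 5: [(2,29/2) (2,71/6) (108/13,5) (9,5) (9,110/7) (4,15)]
4. After y ≤ 17: [(2,29/2) (2,71/6) (108/13,5) (9,5) (9,110/7) (4,15)]
5. Canonical ring: [(2,71/6) (108/13,5) (9,5) (9,110/7) (4,15) (2,29/2)]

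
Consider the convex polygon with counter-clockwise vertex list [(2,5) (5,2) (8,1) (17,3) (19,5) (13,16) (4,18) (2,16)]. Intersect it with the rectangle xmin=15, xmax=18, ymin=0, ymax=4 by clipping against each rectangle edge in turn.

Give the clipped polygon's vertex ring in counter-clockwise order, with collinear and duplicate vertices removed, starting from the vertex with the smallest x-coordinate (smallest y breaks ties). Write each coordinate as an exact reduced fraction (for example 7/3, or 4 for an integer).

Clipped polygon: [(15,23/9) (17,3) (18,4) (15,4)]

1. After x ≥ 15: [(15,23/9) (17,3) (19,5) (15,37/3)]
2. After x ≤ 18: [(15,23/9) (17,3) (18,4) (18,41/6) (15,37/3)]
3. After y ≥ 0: [(15,23/9) (17,3) (18,4) (18,41/6) (15,37/3)]
4. After y ≤ 4: [(15,4) (15,23/9) (17,3) (18,4) (18,4)]
5. Canonical ring: [(15,23/9) (17,3) (18,4) (15,4)]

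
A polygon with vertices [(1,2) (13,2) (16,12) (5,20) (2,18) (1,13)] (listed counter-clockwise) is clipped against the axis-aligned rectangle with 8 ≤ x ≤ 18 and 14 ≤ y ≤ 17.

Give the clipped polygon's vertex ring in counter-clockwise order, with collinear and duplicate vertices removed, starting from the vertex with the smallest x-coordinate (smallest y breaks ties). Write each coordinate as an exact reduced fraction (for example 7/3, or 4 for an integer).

1. After x ≥ 8: [(8,2) (13,2) (16,12) (8,196/11)]
2. After x ≤ 18: [(8,2) (13,2) (16,12) (8,196/11)]
3. After y ≥ 14: [(8,14) (53/4,14) (8,196/11)]
4. After y ≤ 17: [(8,17) (8,14) (53/4,14) (73/8,17)]
5. Canonical ring: [(8,14) (53/4,14) (73/8,17) (8,17)]

Clipped polygon: [(8,14) (53/4,14) (73/8,17) (8,17)]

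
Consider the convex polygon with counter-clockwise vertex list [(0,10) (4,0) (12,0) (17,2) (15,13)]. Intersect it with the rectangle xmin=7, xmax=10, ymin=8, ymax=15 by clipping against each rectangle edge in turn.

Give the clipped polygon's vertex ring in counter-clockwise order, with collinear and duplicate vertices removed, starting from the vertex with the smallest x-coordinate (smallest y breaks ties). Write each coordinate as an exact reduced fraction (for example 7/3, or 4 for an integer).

Clipped polygon: [(7,8) (10,8) (10,12) (7,57/5)]

1. After x ≥ 7: [(7,57/5) (7,0) (12,0) (17,2) (15,13)]
2. After x ≤ 10: [(10,12) (7,57/5) (7,0) (10,0)]
3. After y ≥ 8: [(10,8) (10,12) (7,57/5) (7,8)]
4. After y ≤ 15: [(10,8) (10,12) (7,57/5) (7,8)]
5. Canonical ring: [(7,8) (10,8) (10,12) (7,57/5)]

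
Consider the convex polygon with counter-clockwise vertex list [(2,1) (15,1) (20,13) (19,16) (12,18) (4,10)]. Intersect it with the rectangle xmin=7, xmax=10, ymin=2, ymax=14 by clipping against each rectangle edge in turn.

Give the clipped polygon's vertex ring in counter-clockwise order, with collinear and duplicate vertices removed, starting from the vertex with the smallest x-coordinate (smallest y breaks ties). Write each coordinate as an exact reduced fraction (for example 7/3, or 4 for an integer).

1. After x ≥ 7: [(7,1) (15,1) (20,13) (19,16) (12,18) (7,13)]
2. After x ≤ 10: [(7,1) (10,1) (10,16) (7,13)]
3. After y ≥ 2: [(7,2) (10,2) (10,16) (7,13)]
4. After y ≤ 14: [(7,2) (10,2) (10,14) (8,14) (7,13)]
5. Canonical ring: [(7,2) (10,2) (10,14) (8,14) (7,13)]

Clipped polygon: [(7,2) (10,2) (10,14) (8,14) (7,13)]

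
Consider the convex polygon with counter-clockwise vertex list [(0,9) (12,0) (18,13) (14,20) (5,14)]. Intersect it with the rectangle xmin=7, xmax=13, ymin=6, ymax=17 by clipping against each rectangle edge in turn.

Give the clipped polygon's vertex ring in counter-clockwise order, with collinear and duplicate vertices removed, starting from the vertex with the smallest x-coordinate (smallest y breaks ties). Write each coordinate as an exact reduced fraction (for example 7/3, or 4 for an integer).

Clipped polygon: [(7,6) (13,6) (13,17) (19/2,17) (7,46/3)]

1. After x ≥ 7: [(7,15/4) (12,0) (18,13) (14,20) (7,46/3)]
2. After x ≤ 13: [(7,15/4) (12,0) (13,13/6) (13,58/3) (7,46/3)]
3. After y ≥ 6: [(7,6) (13,6) (13,58/3) (7,46/3)]
4. After y ≤ 17: [(7,6) (13,6) (13,17) (19/2,17) (7,46/3)]
5. Canonical ring: [(7,6) (13,6) (13,17) (19/2,17) (7,46/3)]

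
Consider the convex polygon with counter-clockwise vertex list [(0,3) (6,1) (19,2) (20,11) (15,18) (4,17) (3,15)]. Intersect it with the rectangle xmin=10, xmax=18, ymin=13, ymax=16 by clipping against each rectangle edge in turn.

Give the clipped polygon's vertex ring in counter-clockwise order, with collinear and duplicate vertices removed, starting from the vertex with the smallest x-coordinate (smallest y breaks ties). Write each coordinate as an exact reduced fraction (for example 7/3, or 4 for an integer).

1. After x ≥ 10: [(10,17/13) (19,2) (20,11) (15,18) (10,193/11)]
2. After x ≤ 18: [(10,17/13) (18,25/13) (18,69/5) (15,18) (10,193/11)]
3. After y ≥ 13: [(10,13) (18,13) (18,69/5) (15,18) (10,193/11)]
4. After y ≤ 16: [(10,16) (10,13) (18,13) (18,69/5) (115/7,16)]
5. Canonical ring: [(10,13) (18,13) (18,69/5) (115/7,16) (10,16)]

Clipped polygon: [(10,13) (18,13) (18,69/5) (115/7,16) (10,16)]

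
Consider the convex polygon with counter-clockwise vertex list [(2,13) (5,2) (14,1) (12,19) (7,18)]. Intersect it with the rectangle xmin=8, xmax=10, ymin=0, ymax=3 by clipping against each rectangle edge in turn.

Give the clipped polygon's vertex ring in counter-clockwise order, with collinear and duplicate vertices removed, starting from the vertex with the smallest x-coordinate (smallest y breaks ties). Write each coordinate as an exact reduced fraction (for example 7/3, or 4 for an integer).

Clipped polygon: [(8,5/3) (10,13/9) (10,3) (8,3)]

1. After x ≥ 8: [(8,5/3) (14,1) (12,19) (8,91/5)]
2. After x ≤ 10: [(8,5/3) (10,13/9) (10,93/5) (8,91/5)]
3. After y ≥ 0: [(8,5/3) (10,13/9) (10,93/5) (8,91/5)]
4. After y ≤ 3: [(8,3) (8,5/3) (10,13/9) (10,3)]
5. Canonical ring: [(8,5/3) (10,13/9) (10,3) (8,3)]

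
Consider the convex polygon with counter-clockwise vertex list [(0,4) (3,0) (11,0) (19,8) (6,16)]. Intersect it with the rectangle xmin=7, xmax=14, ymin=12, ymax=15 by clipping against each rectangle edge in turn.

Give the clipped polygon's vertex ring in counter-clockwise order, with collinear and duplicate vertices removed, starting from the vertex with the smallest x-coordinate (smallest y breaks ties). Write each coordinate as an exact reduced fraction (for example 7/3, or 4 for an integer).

Clipped polygon: [(7,12) (25/2,12) (61/8,15) (7,15)]

1. After x ≥ 7: [(7,0) (11,0) (19,8) (7,200/13)]
2. After x ≤ 14: [(7,0) (11,0) (14,3) (14,144/13) (7,200/13)]
3. After y ≥ 12: [(7,12) (25/2,12) (7,200/13)]
4. After y ≤ 15: [(7,15) (7,12) (25/2,12) (61/8,15)]
5. Canonical ring: [(7,12) (25/2,12) (61/8,15) (7,15)]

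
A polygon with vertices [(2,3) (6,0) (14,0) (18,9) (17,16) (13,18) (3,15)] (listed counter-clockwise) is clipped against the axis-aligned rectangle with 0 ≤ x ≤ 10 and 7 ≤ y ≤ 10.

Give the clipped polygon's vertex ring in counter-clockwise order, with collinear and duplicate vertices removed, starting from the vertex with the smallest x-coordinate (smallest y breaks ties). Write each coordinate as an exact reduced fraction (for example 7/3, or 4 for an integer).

1. After x ≥ 0: [(2,3) (6,0) (14,0) (18,9) (17,16) (13,18) (3,15)]
2. After x ≤ 10: [(2,3) (6,0) (10,0) (10,171/10) (3,15)]
3. After y ≥ 7: [(7/3,7) (10,7) (10,171/10) (3,15)]
4. After y ≤ 10: [(31/12,10) (7/3,7) (10,7) (10,10)]
5. Canonical ring: [(7/3,7) (10,7) (10,10) (31/12,10)]

Clipped polygon: [(7/3,7) (10,7) (10,10) (31/12,10)]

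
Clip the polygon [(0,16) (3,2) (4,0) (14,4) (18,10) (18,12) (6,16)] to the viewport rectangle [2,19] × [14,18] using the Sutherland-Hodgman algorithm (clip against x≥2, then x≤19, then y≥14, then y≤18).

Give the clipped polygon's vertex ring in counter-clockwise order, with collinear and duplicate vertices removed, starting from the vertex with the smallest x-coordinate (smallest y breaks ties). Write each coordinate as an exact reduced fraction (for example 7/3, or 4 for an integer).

Clipped polygon: [(2,14) (12,14) (6,16) (2,16)]

1. After x ≥ 2: [(2,16) (2,20/3) (3,2) (4,0) (14,4) (18,10) (18,12) (6,16)]
2. After x ≤ 19: [(2,16) (2,20/3) (3,2) (4,0) (14,4) (18,10) (18,12) (6,16)]
3. After y ≥ 14: [(2,16) (2,14) (12,14) (6,16)]
4. After y ≤ 18: [(2,16) (2,14) (12,14) (6,16)]
5. Canonical ring: [(2,14) (12,14) (6,16) (2,16)]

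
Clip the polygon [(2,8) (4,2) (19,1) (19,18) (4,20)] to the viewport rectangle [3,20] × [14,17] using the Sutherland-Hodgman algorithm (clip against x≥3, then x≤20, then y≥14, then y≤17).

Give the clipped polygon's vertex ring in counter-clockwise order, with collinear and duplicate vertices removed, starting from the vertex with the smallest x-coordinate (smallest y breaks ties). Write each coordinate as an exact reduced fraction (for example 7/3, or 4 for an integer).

1. After x ≥ 3: [(3,14) (3,5) (4,2) (19,1) (19,18) (4,20)]
2. After x ≤ 20: [(3,14) (3,5) (4,2) (19,1) (19,18) (4,20)]
3. After y ≥ 14: [(3,14) (3,14) (19,14) (19,18) (4,20)]
4. After y ≤ 17: [(7/2,17) (3,14) (3,14) (19,14) (19,17)]
5. Canonical ring: [(3,14) (19,14) (19,17) (7/2,17)]

Clipped polygon: [(3,14) (19,14) (19,17) (7/2,17)]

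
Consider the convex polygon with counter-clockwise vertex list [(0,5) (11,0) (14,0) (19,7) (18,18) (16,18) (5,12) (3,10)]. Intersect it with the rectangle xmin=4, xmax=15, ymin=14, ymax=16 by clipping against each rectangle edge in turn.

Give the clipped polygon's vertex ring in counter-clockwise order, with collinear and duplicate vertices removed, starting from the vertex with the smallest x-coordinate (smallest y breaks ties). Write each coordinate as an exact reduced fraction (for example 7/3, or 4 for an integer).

1. After x ≥ 4: [(4,35/11) (11,0) (14,0) (19,7) (18,18) (16,18) (5,12) (4,11)]
2. After x ≤ 15: [(4,35/11) (11,0) (14,0) (15,7/5) (15,192/11) (5,12) (4,11)]
3. After y ≥ 14: [(15,14) (15,192/11) (26/3,14)]
4. After y ≤ 16: [(15,14) (15,16) (37/3,16) (26/3,14)]
5. Canonical ring: [(26/3,14) (15,14) (15,16) (37/3,16)]

Clipped polygon: [(26/3,14) (15,14) (15,16) (37/3,16)]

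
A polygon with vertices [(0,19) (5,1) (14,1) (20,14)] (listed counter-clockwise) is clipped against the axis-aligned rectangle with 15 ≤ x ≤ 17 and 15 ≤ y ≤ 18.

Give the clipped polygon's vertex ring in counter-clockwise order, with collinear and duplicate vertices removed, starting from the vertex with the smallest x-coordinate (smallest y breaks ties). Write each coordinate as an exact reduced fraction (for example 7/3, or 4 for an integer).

1. After x ≥ 15: [(15,61/4) (15,19/6) (20,14)]
2. After x ≤ 17: [(17,59/4) (15,61/4) (15,19/6) (17,15/2)]
3. After y ≥ 15: [(16,15) (15,61/4) (15,15)]
4. After y ≤ 18: [(16,15) (15,61/4) (15,15)]
5. Canonical ring: [(15,15) (16,15) (15,61/4)]

Clipped polygon: [(15,15) (16,15) (15,61/4)]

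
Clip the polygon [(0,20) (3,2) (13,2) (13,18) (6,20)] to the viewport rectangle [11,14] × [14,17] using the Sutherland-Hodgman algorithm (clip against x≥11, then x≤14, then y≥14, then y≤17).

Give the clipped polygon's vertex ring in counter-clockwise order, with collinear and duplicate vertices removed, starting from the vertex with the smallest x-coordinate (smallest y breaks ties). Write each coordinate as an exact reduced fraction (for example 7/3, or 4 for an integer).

Clipped polygon: [(11,14) (13,14) (13,17) (11,17)]

1. After x ≥ 11: [(11,2) (13,2) (13,18) (11,130/7)]
2. After x ≤ 14: [(11,2) (13,2) (13,18) (11,130/7)]
3. After y ≥ 14: [(11,14) (13,14) (13,18) (11,130/7)]
4. After y ≤ 17: [(11,17) (11,14) (13,14) (13,17)]
5. Canonical ring: [(11,14) (13,14) (13,17) (11,17)]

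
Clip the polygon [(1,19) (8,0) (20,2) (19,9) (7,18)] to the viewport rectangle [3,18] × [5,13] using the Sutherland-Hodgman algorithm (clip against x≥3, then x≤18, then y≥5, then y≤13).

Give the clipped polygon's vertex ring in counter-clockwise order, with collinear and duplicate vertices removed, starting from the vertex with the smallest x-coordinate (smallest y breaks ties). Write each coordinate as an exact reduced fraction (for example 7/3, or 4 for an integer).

1. After x ≥ 3: [(3,56/3) (3,95/7) (8,0) (20,2) (19,9) (7,18)]
2. After x ≤ 18: [(3,56/3) (3,95/7) (8,0) (18,5/3) (18,39/4) (7,18)]
3. After y ≥ 5: [(3,56/3) (3,95/7) (117/19,5) (18,5) (18,39/4) (7,18)]
4. After y ≤ 13: [(61/19,13) (117/19,5) (18,5) (18,39/4) (41/3,13)]
5. Canonical ring: [(61/19,13) (117/19,5) (18,5) (18,39/4) (41/3,13)]

Clipped polygon: [(61/19,13) (117/19,5) (18,5) (18,39/4) (41/3,13)]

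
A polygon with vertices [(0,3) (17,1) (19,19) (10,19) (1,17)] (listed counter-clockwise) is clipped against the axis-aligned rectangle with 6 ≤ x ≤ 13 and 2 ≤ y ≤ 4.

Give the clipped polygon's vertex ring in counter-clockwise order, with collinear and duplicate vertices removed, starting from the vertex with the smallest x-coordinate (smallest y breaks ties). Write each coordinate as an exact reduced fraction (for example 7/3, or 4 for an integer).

Clipped polygon: [(6,39/17) (17/2,2) (13,2) (13,4) (6,4)]

1. After x ≥ 6: [(6,39/17) (17,1) (19,19) (10,19) (6,163/9)]
2. After x ≤ 13: [(6,39/17) (13,25/17) (13,19) (10,19) (6,163/9)]
3. After y ≥ 2: [(6,39/17) (17/2,2) (13,2) (13,19) (10,19) (6,163/9)]
4. After y ≤ 4: [(6,4) (6,39/17) (17/2,2) (13,2) (13,4)]
5. Canonical ring: [(6,39/17) (17/2,2) (13,2) (13,4) (6,4)]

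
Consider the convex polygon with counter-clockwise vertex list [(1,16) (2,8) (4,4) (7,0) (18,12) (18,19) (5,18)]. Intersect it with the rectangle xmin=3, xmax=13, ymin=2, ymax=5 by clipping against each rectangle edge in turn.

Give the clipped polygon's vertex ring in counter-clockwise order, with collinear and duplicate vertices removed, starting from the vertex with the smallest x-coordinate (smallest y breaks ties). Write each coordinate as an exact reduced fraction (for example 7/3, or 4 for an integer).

Clipped polygon: [(7/2,5) (4,4) (11/2,2) (53/6,2) (139/12,5)]

1. After x ≥ 3: [(3,17) (3,6) (4,4) (7,0) (18,12) (18,19) (5,18)]
2. After x ≤ 13: [(3,17) (3,6) (4,4) (7,0) (13,72/11) (13,242/13) (5,18)]
3. After y ≥ 2: [(3,17) (3,6) (4,4) (11/2,2) (53/6,2) (13,72/11) (13,242/13) (5,18)]
4. After y ≤ 5: [(7/2,5) (4,4) (11/2,2) (53/6,2) (139/12,5)]
5. Canonical ring: [(7/2,5) (4,4) (11/2,2) (53/6,2) (139/12,5)]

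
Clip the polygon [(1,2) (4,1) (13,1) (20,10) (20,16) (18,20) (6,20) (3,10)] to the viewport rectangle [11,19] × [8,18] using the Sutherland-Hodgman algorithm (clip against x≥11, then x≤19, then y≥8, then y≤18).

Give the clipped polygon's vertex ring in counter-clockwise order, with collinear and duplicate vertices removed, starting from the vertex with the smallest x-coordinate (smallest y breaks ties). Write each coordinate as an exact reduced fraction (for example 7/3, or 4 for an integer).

1. After x ≥ 11: [(11,1) (13,1) (20,10) (20,16) (18,20) (11,20)]
2. After x ≤ 19: [(11,1) (13,1) (19,61/7) (19,18) (18,20) (11,20)]
3. After y ≥ 8: [(11,8) (166/9,8) (19,61/7) (19,18) (18,20) (11,20)]
4. After y ≤ 18: [(11,18) (11,8) (166/9,8) (19,61/7) (19,18) (19,18)]
5. Canonical ring: [(11,8) (166/9,8) (19,61/7) (19,18) (11,18)]

Clipped polygon: [(11,8) (166/9,8) (19,61/7) (19,18) (11,18)]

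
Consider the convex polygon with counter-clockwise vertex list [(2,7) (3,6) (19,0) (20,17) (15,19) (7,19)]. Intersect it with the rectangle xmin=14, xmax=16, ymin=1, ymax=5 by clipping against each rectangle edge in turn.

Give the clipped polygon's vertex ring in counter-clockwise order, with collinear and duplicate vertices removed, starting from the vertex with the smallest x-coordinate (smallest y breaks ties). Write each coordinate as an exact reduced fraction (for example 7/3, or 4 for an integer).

1. After x ≥ 14: [(14,15/8) (19,0) (20,17) (15,19) (14,19)]
2. After x ≤ 16: [(14,15/8) (16,9/8) (16,93/5) (15,19) (14,19)]
3. After y ≥ 1: [(14,15/8) (16,9/8) (16,93/5) (15,19) (14,19)]
4. After y ≤ 5: [(14,5) (14,15/8) (16,9/8) (16,5)]
5. Canonical ring: [(14,15/8) (16,9/8) (16,5) (14,5)]

Clipped polygon: [(14,15/8) (16,9/8) (16,5) (14,5)]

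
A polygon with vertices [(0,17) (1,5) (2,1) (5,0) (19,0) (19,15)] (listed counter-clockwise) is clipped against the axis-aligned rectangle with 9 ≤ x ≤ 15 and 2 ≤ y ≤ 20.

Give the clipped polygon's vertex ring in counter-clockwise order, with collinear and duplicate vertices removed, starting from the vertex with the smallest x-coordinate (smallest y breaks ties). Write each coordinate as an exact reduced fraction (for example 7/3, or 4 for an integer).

1. After x ≥ 9: [(9,305/19) (9,0) (19,0) (19,15)]
2. After x ≤ 15: [(15,293/19) (9,305/19) (9,0) (15,0)]
3. After y ≥ 2: [(15,2) (15,293/19) (9,305/19) (9,2)]
4. After y ≤ 20: [(15,2) (15,293/19) (9,305/19) (9,2)]
5. Canonical ring: [(9,2) (15,2) (15,293/19) (9,305/19)]

Clipped polygon: [(9,2) (15,2) (15,293/19) (9,305/19)]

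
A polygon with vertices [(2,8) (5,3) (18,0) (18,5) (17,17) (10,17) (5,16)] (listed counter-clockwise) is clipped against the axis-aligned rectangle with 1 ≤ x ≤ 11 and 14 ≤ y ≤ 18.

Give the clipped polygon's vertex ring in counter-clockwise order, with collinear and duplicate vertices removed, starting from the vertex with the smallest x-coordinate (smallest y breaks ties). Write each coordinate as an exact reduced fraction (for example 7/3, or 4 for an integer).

Clipped polygon: [(17/4,14) (11,14) (11,17) (10,17) (5,16)]

1. After x ≥ 1: [(2,8) (5,3) (18,0) (18,5) (17,17) (10,17) (5,16)]
2. After x ≤ 11: [(2,8) (5,3) (11,21/13) (11,17) (10,17) (5,16)]
3. After y ≥ 14: [(17/4,14) (11,14) (11,17) (10,17) (5,16)]
4. After y ≤ 18: [(17/4,14) (11,14) (11,17) (10,17) (5,16)]
5. Canonical ring: [(17/4,14) (11,14) (11,17) (10,17) (5,16)]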